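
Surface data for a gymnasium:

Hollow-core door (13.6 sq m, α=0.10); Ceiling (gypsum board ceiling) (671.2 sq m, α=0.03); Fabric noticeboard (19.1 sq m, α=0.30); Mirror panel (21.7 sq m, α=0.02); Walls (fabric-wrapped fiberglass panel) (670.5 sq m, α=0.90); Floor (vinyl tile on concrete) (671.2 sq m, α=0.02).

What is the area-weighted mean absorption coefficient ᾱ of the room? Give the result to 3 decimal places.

S = Σ Sᵢ = 13.6 + 671.2 + 19.1 + 21.7 + 670.5 + 671.2 = 2067.3 sq m.
A = 13.6*0.10 + 671.2*0.03 + 19.1*0.30 + 21.7*0.02 + 670.5*0.90 + 671.2*0.02 = 644.534 sabins.
ᾱ = A/S = 0.312.

0.312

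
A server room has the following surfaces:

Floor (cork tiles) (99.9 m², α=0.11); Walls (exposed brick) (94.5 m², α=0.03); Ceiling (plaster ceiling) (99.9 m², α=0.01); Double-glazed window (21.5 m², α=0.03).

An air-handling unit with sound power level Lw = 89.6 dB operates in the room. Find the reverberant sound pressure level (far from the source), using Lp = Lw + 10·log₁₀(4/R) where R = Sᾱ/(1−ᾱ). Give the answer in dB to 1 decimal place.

83.5 dB

Σ(Sᵢαᵢ) = 99.9·0.11 + 94.5·0.03 + 99.9·0.01 + 21.5·0.03 = 15.468; total area S = 315.8 m².
ᾱ = 0.0490, so room constant R = A/(1−ᾱ) = 16.265 m².
Lp = Lw + 10 log₁₀(4/R) = 89.6 -6.09 = 83.5 dB.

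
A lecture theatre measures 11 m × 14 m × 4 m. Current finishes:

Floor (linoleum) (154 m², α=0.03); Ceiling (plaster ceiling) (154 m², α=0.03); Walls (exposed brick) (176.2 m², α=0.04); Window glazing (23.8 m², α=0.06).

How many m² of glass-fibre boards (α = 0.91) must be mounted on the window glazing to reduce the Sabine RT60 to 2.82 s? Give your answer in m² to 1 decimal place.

20.5

A₁ = Σ Sᵢαᵢ = 154·0.03 + 154·0.03 + 176.2·0.04 + 23.8·0.06 = 17.716 sabins.
V = 616 m³. Target absorption A₂ = 0.161 × 616 / 2.82 = 35.169 sabins.
Absorption to add: 35.169 − 17.716 = 17.453 sabins.
Each m² of panel replacing the window glazing adds (0.91 − 0.06) = 0.85 sabins.
Panel area = 17.453 / 0.85 = 20.5 m².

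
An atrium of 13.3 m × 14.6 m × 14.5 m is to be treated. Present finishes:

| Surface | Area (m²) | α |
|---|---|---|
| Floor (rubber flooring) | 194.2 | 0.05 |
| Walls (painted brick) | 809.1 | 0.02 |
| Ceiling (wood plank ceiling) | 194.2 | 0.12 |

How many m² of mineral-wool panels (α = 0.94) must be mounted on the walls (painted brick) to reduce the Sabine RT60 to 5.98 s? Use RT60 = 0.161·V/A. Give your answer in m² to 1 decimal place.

Total absorption A₁ = 194.2*0.05 + 809.1*0.02 + 194.2*0.12
  = 9.710 + 16.182 + 23.304 = 49.196 m² sabins.
Required A₂ = 0.161·2815.61/5.98 = 75.805 sabins.
Absorption to add: 75.805 − 49.196 = 26.609 sabins.
Each m² of panel replacing the walls (painted brick) adds (0.94 − 0.02) = 0.92 sabins.
Area = ΔA/Δα = 26.609/0.92 = 28.9 m².

28.9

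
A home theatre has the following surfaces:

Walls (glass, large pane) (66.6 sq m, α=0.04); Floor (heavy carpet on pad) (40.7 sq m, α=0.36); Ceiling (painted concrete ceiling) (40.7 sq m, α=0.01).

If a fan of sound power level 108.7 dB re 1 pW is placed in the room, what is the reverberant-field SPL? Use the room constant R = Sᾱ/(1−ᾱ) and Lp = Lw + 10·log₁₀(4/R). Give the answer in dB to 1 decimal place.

101.7 dB

A = 17.723 sabins; S = 148.0 sq m.
ᾱ = 17.723/148.0 = 0.1197; R = Sᾱ/(1−ᾱ) = 17.723/(1−0.1197) = 20.133 sq m.
Lp = Lw + 10 log₁₀(4/R) = 108.7 -7.02 = 101.7 dB.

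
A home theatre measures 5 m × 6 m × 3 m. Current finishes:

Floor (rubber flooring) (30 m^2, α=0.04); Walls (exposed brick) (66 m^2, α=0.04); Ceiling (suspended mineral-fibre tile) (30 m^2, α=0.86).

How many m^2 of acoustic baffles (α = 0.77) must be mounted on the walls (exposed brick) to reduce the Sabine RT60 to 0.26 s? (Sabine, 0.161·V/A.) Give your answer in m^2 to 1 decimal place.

35.7

Total absorption A₁ = 30×0.04 + 66×0.04 + 30×0.86
  = 1.200 + 2.640 + 25.800 = 29.640 m^2 sabins.
Required A₂ = 0.161·90/0.26 = 55.731 sabins.
Absorption to add: 55.731 − 29.640 = 26.091 sabins.
Net gain per m^2: Δα = 0.77 − 0.04 = 0.73.
Area = ΔA/Δα = 26.091/0.73 = 35.7 m^2.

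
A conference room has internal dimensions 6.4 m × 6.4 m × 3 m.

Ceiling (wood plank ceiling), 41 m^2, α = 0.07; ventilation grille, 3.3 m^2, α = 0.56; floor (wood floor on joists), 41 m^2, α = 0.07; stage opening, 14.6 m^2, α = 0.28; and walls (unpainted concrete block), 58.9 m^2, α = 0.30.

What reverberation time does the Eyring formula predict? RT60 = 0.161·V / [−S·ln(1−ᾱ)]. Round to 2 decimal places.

S = Σ Sᵢ = 158.8 m^2.
Σ(Sᵢαᵢ) = 41×0.07 + 3.3×0.56 + 41×0.07 + 14.6×0.28 + 58.9×0.30 = 29.346.
ᾱ = 29.346 / 158.8 = 0.1848.
Eyring denominator: −S ln(1−ᾱ) = 32.446.
V = 6.4 × 6.4 × 3 = 122.88 m³.
RT60 = 0.161 × 122.88 / 32.446 = 0.61 s.

0.61 s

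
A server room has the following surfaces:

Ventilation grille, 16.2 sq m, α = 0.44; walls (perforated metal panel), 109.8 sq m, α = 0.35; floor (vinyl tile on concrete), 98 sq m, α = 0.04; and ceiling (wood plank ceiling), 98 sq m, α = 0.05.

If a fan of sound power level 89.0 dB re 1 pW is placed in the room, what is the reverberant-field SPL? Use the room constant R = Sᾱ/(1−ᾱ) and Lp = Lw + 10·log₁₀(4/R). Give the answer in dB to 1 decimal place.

Σ(Sᵢαᵢ) = 16.2×0.44 + 109.8×0.35 + 98×0.04 + 98×0.05 = 54.378; total area S = 322.0 sq m.
ᾱ = 54.378/322.0 = 0.1689; R = Sᾱ/(1−ᾱ) = 54.378/(1−0.1689) = 65.429 sq m.
Lp = 89.0 + 10·log₁₀(4/65.429) = 89.0 + (-12.14) = 76.9 dB.

76.9 dB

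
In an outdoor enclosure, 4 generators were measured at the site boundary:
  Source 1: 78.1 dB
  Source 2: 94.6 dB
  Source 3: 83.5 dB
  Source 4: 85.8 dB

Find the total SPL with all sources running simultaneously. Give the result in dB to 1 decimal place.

95.5 dB

Σ 10^(Lᵢ/10) = 3.553e+09.
Back to dB: 10·log₁₀ Σ = 95.5 dB.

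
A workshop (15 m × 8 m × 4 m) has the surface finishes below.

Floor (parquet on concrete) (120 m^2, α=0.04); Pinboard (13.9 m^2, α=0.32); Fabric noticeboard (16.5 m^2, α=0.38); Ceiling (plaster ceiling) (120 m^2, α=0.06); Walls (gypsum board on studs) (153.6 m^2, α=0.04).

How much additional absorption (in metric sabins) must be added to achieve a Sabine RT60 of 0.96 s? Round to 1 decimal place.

A₁ = Σ Sᵢαᵢ = 120×0.04 + 13.9×0.32 + 16.5×0.38 + 120×0.06 + 153.6×0.04 = 28.862 sabins.
For T = 0.96 s, need A₂ = 0.161·V/T = 0.161·480/0.96 = 80.500 sabins.
Additional absorption ΔA = 80.500 − 28.862 = 51.6 sabins.

51.6 sabins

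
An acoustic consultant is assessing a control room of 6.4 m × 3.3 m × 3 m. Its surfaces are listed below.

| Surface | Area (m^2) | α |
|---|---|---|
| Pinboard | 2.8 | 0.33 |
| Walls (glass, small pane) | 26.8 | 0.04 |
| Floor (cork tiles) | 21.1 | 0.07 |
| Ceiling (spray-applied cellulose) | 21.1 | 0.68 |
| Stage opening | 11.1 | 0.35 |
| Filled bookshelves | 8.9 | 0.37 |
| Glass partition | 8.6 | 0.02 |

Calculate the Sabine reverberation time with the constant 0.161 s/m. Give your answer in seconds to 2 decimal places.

Equivalent absorption area: A = 2.8×0.33 + 26.8×0.04 + 21.1×0.07 + 21.1×0.68 + 11.1×0.35 + 8.9×0.37 + 8.6×0.02 = 25.171 m^2.
V = 6.4·3.3·3 = 63.36 m³.
T = 0.161 V/A = 0.161·63.36/25.171 = 0.41 s.

0.41 s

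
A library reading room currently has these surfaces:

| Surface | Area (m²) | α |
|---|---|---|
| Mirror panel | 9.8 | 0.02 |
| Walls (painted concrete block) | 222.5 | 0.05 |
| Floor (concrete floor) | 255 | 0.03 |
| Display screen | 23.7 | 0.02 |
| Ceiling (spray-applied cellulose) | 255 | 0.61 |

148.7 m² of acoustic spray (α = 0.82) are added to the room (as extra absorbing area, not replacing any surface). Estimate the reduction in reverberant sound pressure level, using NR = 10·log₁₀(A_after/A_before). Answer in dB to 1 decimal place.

Total absorption A_before = 9.8·0.02 + 222.5·0.05 + 255·0.03 + 23.7·0.02 + 255·0.61
  = 0.196 + 11.125 + 7.650 + 0.474 + 155.550 = 174.995 m² sabins.
Added absorption = 148.7 × 0.82 = 121.934 sabins.
A_after = 174.995 + 121.934 = 296.929 sabins.
NR = 10·log₁₀(296.929/174.995) = 2.3 dB.

2.3 dB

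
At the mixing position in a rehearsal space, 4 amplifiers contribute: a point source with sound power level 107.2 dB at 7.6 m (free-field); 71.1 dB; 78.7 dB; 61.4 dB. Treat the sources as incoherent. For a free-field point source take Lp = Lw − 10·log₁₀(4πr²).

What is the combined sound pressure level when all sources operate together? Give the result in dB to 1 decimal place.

82.1 dB

Source at 7.6 m: Lp = 107.2 − 10·log₁₀(4π·7.6²) = 107.2 − 10·log₁₀(725.834) = 78.6 dB.
Σ 10^(Lᵢ/10) = 1.608e+08.
Combined level = 10 log₁₀(1.608e+08) = 82.1 dB.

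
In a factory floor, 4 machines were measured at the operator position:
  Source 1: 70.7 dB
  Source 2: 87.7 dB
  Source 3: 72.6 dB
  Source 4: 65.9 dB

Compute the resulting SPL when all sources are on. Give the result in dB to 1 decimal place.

Converting to relative power and adding: 10^(70.7/10) + 10^(87.7/10) + 10^(72.6/10) + 10^(65.9/10) = 6.227e+08.
Combined level = 10 log₁₀(6.227e+08) = 87.9 dB.

87.9 dB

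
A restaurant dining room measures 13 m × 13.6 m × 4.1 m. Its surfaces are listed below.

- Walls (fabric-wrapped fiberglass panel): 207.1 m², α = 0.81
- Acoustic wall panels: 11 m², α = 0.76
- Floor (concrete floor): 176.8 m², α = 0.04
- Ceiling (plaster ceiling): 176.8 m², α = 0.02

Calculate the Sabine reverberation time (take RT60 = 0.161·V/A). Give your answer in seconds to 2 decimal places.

Equivalent absorption area: A = 207.1·0.81 + 11·0.76 + 176.8·0.04 + 176.8·0.02 = 186.719 m².
V = 13·13.6·4.1 = 724.88 m³.
Sabine: RT60 = 0.161 × 724.88 / 186.719 = 0.63 s.

0.63 sec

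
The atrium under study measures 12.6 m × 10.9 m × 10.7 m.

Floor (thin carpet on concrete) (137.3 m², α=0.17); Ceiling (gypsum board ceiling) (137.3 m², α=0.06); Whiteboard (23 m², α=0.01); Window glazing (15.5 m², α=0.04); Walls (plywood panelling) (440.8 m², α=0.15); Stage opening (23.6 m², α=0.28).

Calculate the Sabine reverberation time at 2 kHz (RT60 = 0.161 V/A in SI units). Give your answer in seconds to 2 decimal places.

Summing Sᵢαᵢ: 23.341 + 8.238 + 0.230 + 0.620 + 66.120 + 6.608 → A = 105.157 sabins.
V = 12.6·10.9·10.7 = 1469.538 m³.
T = 0.161 V/A = 0.161·1469.538/105.157 = 2.25 s.

2.25 s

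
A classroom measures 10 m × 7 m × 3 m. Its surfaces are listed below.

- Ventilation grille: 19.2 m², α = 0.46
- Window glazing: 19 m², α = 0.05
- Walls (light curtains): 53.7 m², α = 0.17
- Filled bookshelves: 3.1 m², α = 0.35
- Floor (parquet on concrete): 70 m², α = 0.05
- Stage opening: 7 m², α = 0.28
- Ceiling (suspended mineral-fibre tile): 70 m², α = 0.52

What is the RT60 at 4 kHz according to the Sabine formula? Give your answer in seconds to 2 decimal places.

Summing Sᵢαᵢ: 8.832 + 0.950 + 9.129 + 1.085 + 3.500 + 1.960 + 36.400 → A = 61.856 sabins.
V = 10·7·3 = 210 m³.
RT60 = 0.161 · V / A = 0.161 × 210 / 61.856 = 0.55 s.

0.55 seconds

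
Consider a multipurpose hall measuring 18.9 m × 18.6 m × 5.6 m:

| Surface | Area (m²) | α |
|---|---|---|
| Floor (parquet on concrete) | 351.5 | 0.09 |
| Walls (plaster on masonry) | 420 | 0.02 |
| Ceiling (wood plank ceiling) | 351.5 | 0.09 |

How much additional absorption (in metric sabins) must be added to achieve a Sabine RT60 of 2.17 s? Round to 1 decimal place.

Equivalent absorption area: A₁ = 351.5*0.09 + 420*0.02 + 351.5*0.09 = 71.670 m².
Target A₂ = 0.161·1968.624/2.17 = 146.059 sabins (V = 1968.624 m³).
ΔA = A₂ − A₁ = 146.059 − 71.670 = 74.4 sabins.

74.4 sabins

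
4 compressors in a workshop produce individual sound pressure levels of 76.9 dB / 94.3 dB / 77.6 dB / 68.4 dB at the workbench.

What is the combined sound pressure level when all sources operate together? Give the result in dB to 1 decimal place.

Sum in the linear (power) domain: Σ 10^(Lᵢ/10) = 10^(76.9/10) + 10^(94.3/10) + 10^(77.6/10) + 10^(68.4/10) = 2.805e+09.
L_total = 10·log₁₀(2.805e+09) = 94.5 dB.

94.5 dB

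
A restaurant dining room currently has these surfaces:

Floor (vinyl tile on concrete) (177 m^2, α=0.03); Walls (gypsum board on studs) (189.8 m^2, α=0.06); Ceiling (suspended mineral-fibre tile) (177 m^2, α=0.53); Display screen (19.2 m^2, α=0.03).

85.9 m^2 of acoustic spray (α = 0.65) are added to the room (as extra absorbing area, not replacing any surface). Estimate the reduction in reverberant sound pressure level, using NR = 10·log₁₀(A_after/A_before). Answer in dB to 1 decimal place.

1.8 dB

A_before = Σ Sᵢαᵢ = 177×0.03 + 189.8×0.06 + 177×0.53 + 19.2×0.03 = 111.084 sabins.
Added absorption = 85.9 × 0.65 = 55.835 sabins.
New total A_after = 166.919 sabins.
NR = 10·log₁₀(166.919/111.084) = 1.8 dB.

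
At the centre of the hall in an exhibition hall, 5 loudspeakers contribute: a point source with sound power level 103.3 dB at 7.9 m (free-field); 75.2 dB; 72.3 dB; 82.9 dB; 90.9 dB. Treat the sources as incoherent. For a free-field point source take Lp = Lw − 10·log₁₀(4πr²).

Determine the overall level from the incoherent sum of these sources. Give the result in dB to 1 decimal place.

91.8 dB

Source at 7.9 m: Lp = 103.3 − 10·log₁₀(4π·7.9²) = 103.3 − 10·log₁₀(784.267) = 74.4 dB.
Σ 10^(Lᵢ/10) = 1.503e+09.
Combined level = 10 log₁₀(1.503e+09) = 91.8 dB.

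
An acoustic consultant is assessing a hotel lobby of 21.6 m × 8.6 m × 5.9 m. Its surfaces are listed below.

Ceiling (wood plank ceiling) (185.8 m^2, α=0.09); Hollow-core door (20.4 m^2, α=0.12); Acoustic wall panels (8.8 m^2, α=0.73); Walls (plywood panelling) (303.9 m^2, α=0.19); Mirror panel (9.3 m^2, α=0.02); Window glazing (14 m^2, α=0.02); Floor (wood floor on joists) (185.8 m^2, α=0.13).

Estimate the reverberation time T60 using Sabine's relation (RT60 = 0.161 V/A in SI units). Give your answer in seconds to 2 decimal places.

1.63 seconds

Total absorption A = 185.8×0.09 + 20.4×0.12 + 8.8×0.73 + 303.9×0.19 + 9.3×0.02 + 14×0.02 + 185.8×0.13
  = 16.722 + 2.448 + 6.424 + 57.741 + 0.186 + 0.280 + 24.154 = 107.955 m^2 sabins.
Volume V = 21.6 × 8.6 × 5.9 = 1095.984 m³.
T = 0.161 V/A = 0.161·1095.984/107.955 = 1.63 s.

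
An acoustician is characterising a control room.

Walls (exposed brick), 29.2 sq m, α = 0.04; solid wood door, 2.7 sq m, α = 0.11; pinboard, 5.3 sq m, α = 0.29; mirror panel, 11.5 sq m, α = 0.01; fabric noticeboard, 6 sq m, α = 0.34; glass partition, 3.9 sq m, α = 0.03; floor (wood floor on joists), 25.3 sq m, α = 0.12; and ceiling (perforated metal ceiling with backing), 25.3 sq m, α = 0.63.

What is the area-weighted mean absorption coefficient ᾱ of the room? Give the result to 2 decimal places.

Total surface area S = 109.2 sq m.
A = 29.2×0.04 + 2.7×0.11 + 5.3×0.29 + 11.5×0.01 + 6×0.34 + 3.9×0.03 + 25.3×0.12 + 25.3×0.63 = 24.249 sabins.
ᾱ = A/S = 0.22.

0.22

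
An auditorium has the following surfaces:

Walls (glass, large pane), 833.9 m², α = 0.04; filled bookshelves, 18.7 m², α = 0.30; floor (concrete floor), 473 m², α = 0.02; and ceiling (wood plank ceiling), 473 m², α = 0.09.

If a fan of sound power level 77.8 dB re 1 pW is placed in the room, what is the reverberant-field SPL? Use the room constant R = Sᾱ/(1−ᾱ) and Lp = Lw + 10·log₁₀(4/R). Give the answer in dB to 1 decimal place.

Σ(Sᵢαᵢ) = 833.9×0.04 + 18.7×0.30 + 473×0.02 + 473×0.09 = 90.996; total area S = 1798.6 m².
ᾱ = 90.996/1798.6 = 0.0506; R = Sᾱ/(1−ᾱ) = 90.996/(1−0.0506) = 95.846 m².
Lp = Lw + 10 log₁₀(4/R) = 77.8 -13.80 = 64.0 dB.

64.0 dB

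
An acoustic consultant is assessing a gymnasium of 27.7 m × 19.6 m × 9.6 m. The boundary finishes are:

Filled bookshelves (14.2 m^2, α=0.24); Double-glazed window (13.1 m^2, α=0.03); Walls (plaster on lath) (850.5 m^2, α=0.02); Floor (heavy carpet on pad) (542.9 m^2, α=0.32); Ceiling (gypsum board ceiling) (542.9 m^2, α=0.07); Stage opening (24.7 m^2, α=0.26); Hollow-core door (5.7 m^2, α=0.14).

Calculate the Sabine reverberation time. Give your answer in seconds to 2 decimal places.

3.50 s

A = Σ Sᵢαᵢ = 14.2×0.24 + 13.1×0.03 + 850.5×0.02 + 542.9×0.32 + 542.9×0.07 + 24.7×0.26 + 5.7×0.14 = 239.762 sabins.
V = 27.7·19.6·9.6 = 5212.032 m³.
Sabine: RT60 = 0.161 × 5212.032 / 239.762 = 3.50 s.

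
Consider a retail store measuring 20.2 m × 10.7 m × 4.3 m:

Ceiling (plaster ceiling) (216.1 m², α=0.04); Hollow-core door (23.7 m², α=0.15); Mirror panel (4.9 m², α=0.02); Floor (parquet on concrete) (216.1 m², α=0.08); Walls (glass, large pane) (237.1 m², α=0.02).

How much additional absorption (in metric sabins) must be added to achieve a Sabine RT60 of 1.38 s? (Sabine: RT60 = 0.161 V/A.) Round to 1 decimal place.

74.1 sabins

Summing Sᵢαᵢ: 8.644 + 3.555 + 0.098 + 17.288 + 4.742 → A₁ = 34.327 sabins.
Target A₂ = 0.161·929.402/1.38 = 108.430 sabins (V = 929.402 m³).
Additional absorption ΔA = 108.430 − 34.327 = 74.1 sabins.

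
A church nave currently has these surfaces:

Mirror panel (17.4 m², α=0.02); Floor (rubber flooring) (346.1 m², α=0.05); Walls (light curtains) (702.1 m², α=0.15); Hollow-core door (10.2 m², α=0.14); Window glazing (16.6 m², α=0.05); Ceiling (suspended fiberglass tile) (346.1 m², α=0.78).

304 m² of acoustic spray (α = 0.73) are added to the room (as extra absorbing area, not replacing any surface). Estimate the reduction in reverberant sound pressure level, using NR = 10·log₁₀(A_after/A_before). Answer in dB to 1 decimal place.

1.9 dB

Equivalent absorption area: A_before = 17.4·0.02 + 346.1·0.05 + 702.1·0.15 + 10.2·0.14 + 16.6·0.05 + 346.1·0.78 = 395.184 m².
Added absorption = 304 × 0.73 = 221.920 sabins.
New total A_after = 617.104 sabins.
NR = 10·log₁₀(617.104/395.184) = 1.9 dB.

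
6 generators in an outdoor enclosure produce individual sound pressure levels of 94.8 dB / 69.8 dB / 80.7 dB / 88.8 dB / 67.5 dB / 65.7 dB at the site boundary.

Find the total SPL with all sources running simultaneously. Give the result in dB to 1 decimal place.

Converting to relative power and adding: 10^(94.8/10) + 10^(69.8/10) + 10^(80.7/10) + 10^(88.8/10) + 10^(67.5/10) + 10^(65.7/10) = 3.915e+09.
L_total = 10·log₁₀(3.915e+09) = 95.9 dB.

95.9 dB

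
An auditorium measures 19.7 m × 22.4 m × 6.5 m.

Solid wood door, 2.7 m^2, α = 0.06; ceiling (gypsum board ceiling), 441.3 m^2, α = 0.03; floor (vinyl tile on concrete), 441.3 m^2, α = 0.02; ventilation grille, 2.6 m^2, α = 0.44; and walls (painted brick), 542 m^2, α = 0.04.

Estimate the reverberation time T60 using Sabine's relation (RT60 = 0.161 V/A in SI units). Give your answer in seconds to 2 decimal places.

Equivalent absorption area: A = 2.7*0.06 + 441.3*0.03 + 441.3*0.02 + 2.6*0.44 + 542*0.04 = 45.051 m^2.
Room volume: 2868.32 m³.
T = 0.161 V/A = 0.161·2868.32/45.051 = 10.25 s.

10.25 sec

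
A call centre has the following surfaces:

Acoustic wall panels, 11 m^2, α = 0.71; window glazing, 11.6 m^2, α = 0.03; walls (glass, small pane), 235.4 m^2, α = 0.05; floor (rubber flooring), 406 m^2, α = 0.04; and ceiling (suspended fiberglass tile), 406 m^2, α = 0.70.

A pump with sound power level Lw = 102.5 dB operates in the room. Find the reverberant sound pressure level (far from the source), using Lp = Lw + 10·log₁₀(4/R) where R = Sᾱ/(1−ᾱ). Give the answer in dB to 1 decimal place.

81.9 dB

Σ(Sᵢαᵢ) = 11×0.71 + 11.6×0.03 + 235.4×0.05 + 406×0.04 + 406×0.70 = 320.368; total area S = 1070.0 m^2.
ᾱ = 0.2994, so room constant R = A/(1−ᾱ) = 457.277 m^2.
Lp = 102.5 + 10·log₁₀(4/457.277) = 102.5 + (-20.58) = 81.9 dB.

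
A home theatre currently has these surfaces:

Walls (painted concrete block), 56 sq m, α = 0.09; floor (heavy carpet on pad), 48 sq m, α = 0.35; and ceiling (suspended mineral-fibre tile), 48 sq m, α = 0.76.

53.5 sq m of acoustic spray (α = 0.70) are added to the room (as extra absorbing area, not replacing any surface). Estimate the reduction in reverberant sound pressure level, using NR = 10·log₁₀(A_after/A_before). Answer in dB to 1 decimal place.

2.2 dB

Equivalent absorption area: A_before = 56×0.09 + 48×0.35 + 48×0.76 = 58.320 sq m.
Treatment contributes 53.5·0.70 = 37.450 sabins.
New total A_after = 95.770 sabins.
NR = 10·log₁₀(95.770/58.320) = 2.2 dB.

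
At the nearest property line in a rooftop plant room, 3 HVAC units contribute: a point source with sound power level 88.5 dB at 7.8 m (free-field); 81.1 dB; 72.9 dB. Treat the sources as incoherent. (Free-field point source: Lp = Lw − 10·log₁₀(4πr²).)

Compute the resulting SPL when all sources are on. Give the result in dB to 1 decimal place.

81.7 dB

Source at 7.8 m: Lp = 88.5 − 10·log₁₀(4π·7.8²) = 88.5 − 10·log₁₀(764.538) = 59.7 dB.
Converting to relative power and adding: 10^(59.7/10) + 10^(81.1/10) + 10^(72.9/10) = 1.493e+08.
Back to dB: 10·log₁₀ Σ = 81.7 dB.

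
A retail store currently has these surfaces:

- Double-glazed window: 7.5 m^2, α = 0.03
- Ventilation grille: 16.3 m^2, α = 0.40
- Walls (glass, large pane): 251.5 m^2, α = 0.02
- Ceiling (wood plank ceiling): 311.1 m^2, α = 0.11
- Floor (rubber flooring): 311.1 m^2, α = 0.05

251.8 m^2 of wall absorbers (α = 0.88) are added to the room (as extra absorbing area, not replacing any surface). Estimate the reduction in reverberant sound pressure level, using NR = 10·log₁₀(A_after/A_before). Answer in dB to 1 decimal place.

6.6 dB

A_before = Σ Sᵢαᵢ = 7.5·0.03 + 16.3·0.40 + 251.5·0.02 + 311.1·0.11 + 311.1·0.05 = 61.551 sabins.
Treatment contributes 251.8·0.88 = 221.584 sabins.
A_after = 61.551 + 221.584 = 283.135 sabins.
NR = 10·log₁₀(283.135/61.551) = 6.6 dB.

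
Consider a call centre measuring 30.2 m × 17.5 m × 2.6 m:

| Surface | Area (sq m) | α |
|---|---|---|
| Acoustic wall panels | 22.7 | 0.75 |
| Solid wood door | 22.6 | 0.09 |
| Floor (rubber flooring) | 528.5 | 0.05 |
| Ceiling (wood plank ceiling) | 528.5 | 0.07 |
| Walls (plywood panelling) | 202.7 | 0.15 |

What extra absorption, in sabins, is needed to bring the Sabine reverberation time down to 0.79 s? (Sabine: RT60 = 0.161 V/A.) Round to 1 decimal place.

Equivalent absorption area: A₁ = 22.7*0.75 + 22.6*0.09 + 528.5*0.05 + 528.5*0.07 + 202.7*0.15 = 112.884 sq m.
V = 1374.1 m³. Required absorption A₂ = 0.161 × 1374.1 / 0.79 = 280.038 sabins.
ΔA = A₂ − A₁ = 280.038 − 112.884 = 167.2 sabins.

167.2 sabins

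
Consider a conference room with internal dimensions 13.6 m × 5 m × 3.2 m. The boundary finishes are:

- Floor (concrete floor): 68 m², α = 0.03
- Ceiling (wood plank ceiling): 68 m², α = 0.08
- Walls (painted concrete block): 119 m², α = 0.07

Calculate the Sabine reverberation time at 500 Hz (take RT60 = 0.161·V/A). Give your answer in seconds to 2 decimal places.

2.22 seconds

Summing Sᵢαᵢ: 2.040 + 5.440 + 8.330 → A = 15.810 sabins.
Volume V = 13.6 × 5 × 3.2 = 217.6 m³.
Sabine: RT60 = 0.161 × 217.6 / 15.810 = 2.22 s.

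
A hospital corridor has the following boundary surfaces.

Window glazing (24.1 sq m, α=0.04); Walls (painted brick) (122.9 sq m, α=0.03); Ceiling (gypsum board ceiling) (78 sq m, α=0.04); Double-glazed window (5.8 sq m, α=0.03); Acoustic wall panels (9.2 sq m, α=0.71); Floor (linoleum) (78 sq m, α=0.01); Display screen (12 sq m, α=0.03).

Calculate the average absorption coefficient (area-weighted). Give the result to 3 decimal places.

0.047

S = Σ Sᵢ = 24.1 + 122.9 + 78 + 5.8 + 9.2 + 78 + 12 = 330.0 sq m.
Weighted sum Σ Sα = 15.617.
ᾱ = 15.617 / 330.0 = 0.047.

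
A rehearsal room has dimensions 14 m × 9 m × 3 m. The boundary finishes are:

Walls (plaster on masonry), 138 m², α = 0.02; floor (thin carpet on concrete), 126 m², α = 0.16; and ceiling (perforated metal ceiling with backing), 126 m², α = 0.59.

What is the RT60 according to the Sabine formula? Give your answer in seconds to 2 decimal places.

0.63 sec

Summing Sᵢαᵢ: 2.760 + 20.160 + 74.340 → A = 97.260 sabins.
Room volume: 378 m³.
RT60 = 0.161 · V / A = 0.161 × 378 / 97.260 = 0.63 s.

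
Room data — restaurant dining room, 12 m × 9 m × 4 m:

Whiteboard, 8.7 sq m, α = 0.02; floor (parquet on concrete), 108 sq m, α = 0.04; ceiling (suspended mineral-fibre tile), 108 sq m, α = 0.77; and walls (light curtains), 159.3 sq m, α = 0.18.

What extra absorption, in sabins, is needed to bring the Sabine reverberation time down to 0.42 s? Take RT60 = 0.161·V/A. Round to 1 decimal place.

A₁ = Σ Sᵢαᵢ = 8.7×0.02 + 108×0.04 + 108×0.77 + 159.3×0.18 = 116.328 sabins.
For T = 0.42 s, need A₂ = 0.161·V/T = 0.161·432/0.42 = 165.600 sabins.
ΔA = A₂ − A₁ = 165.600 − 116.328 = 49.3 sabins.

49.3 sabins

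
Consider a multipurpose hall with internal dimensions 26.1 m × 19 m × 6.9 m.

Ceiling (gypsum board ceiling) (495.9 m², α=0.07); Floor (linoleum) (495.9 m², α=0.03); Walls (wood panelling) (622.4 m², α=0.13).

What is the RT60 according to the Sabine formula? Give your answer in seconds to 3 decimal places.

4.221 seconds

A = Σ Sᵢαᵢ = 495.9·0.07 + 495.9·0.03 + 622.4·0.13 = 130.502 sabins.
Room volume: 3421.71 m³.
T = 0.161 V/A = 0.161·3421.71/130.502 = 4.221 s.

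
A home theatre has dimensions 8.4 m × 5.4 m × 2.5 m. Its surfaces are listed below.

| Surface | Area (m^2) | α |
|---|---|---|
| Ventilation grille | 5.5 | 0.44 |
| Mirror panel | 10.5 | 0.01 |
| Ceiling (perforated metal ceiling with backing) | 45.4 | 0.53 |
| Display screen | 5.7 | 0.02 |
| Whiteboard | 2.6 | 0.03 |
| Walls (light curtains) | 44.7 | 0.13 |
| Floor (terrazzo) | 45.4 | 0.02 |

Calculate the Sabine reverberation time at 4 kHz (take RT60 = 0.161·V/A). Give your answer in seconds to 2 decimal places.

Equivalent absorption area: A = 5.5·0.44 + 10.5·0.01 + 45.4·0.53 + 5.7·0.02 + 2.6·0.03 + 44.7·0.13 + 45.4·0.02 = 33.498 m^2.
Room volume: 113.4 m³.
T = 0.161 V/A = 0.161·113.4/33.498 = 0.55 s.

0.55 s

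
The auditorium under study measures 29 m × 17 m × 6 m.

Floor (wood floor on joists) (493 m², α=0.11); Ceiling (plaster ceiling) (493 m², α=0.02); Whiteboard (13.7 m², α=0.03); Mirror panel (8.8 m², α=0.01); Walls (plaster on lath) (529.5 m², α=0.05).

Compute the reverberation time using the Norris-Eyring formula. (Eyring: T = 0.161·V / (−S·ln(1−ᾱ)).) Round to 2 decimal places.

5.07 s

S = Σ Sᵢ = 1538.0 m².
Σ(Sᵢαᵢ) = 493·0.11 + 493·0.02 + 13.7·0.03 + 8.8·0.01 + 529.5·0.05 = 91.064.
ᾱ = 91.064 / 1538.0 = 0.0592.
Eyring denominator: −S ln(1−ᾱ) = 93.856.
V = 29 × 17 × 6 = 2958 m³.
RT60 = 0.161 × 2958 / 93.856 = 5.07 s.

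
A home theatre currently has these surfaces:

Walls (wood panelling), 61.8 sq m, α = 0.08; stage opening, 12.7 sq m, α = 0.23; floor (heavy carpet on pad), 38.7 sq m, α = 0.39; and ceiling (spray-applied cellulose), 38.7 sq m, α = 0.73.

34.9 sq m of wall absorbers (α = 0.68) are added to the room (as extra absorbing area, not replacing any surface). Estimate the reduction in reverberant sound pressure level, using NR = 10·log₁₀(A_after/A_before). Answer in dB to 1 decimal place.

1.7 dB

Summing Sᵢαᵢ: 4.944 + 2.921 + 15.093 + 28.251 → A_before = 51.209 sabins.
Added absorption = 34.9 × 0.68 = 23.732 sabins.
New total A_after = 74.941 sabins.
NR = 10·log₁₀(74.941/51.209) = 1.7 dB.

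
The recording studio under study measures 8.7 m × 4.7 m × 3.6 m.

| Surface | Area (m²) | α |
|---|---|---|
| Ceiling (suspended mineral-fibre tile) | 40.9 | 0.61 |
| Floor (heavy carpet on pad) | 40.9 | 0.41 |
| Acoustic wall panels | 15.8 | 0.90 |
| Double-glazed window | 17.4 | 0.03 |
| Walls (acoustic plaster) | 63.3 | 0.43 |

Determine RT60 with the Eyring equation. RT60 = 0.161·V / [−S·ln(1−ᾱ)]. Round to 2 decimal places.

0.21 s

Total surface area S = 40.9 + 40.9 + 15.8 + 17.4 + 63.3 = 178.3 m².
Absorption A = 40.9·0.61 + 40.9·0.41 + 15.8·0.90 + 17.4·0.03 + 63.3·0.43 = 83.679 sabins.
Mean coefficient ᾱ = A/S = 0.4693.
Eyring denominator: −S ln(1−ᾱ) = 112.963.
V = 8.7 × 4.7 × 3.6 = 147.204 m³.
T = 0.161·V/[−S·ln(1−ᾱ)] = 0.161·147.204/112.963 = 0.21 s.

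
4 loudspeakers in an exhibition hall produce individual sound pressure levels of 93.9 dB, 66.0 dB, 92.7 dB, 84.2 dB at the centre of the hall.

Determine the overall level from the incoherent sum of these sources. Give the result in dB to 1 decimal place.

Sum in the linear (power) domain: Σ 10^(Lᵢ/10) = 10^(93.9/10) + 10^(66.0/10) + 10^(92.7/10) + 10^(84.2/10) = 4.584e+09.
L_total = 10·log₁₀(4.584e+09) = 96.6 dB.

96.6 dB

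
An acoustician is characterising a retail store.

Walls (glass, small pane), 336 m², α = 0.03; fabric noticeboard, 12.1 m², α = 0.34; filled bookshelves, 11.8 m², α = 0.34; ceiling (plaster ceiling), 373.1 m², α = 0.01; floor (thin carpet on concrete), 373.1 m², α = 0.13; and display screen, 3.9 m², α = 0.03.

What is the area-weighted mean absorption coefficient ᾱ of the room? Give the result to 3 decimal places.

Total surface area S = 1110.0 m².
Weighted sum Σ Sα = 70.557.
ᾱ = A/S = 0.064.

0.064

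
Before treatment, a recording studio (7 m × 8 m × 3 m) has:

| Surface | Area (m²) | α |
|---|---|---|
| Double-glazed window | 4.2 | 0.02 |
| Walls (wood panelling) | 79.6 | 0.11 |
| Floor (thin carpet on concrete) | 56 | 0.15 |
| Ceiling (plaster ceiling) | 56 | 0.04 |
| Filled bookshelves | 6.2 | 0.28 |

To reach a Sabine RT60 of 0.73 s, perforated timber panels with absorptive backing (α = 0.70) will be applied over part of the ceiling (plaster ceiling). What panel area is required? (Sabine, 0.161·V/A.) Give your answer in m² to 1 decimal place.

Summing Sᵢαᵢ: 0.084 + 8.756 + 8.400 + 2.240 + 1.736 → A₁ = 21.216 sabins.
V = 168 m³. Target absorption A₂ = 0.161 × 168 / 0.73 = 37.052 sabins.
ΔA needed = 37.052 − 21.216 = 15.836 sabins.
Net gain per m²: Δα = 0.70 − 0.04 = 0.66.
Panel area = 15.836 / 0.66 = 24.0 m².

24.0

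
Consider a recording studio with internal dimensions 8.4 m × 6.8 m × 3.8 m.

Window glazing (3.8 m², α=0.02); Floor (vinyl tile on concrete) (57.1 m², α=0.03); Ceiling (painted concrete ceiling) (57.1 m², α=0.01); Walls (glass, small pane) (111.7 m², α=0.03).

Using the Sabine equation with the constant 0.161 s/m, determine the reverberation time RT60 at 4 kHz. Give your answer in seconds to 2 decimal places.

Total absorption A = 3.8×0.02 + 57.1×0.03 + 57.1×0.01 + 111.7×0.03
  = 0.076 + 1.713 + 0.571 + 3.351 = 5.711 m² sabins.
Volume V = 8.4 × 6.8 × 3.8 = 217.056 m³.
T = 0.161 V/A = 0.161·217.056/5.711 = 6.12 s.

6.12 s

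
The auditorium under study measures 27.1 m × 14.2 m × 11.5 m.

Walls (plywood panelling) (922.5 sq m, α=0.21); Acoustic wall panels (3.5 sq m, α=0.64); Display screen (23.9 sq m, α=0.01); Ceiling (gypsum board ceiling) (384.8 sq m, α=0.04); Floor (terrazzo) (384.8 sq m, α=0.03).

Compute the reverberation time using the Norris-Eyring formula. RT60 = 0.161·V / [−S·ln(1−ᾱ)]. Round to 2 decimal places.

S = Σ Sᵢ = 1719.5 sq m.
Absorption A = 922.5·0.21 + 3.5·0.64 + 23.9·0.01 + 384.8·0.04 + 384.8·0.03 = 223.140 sabins.
Mean coefficient ᾱ = A/S = 0.1298.
−S·ln(1−ᾱ) = −1719.5 × ln(1 − 0.1298) = 239.066.
V = 27.1 × 14.2 × 11.5 = 4425.43 m³.
RT60 = 0.161 × 4425.43 / 239.066 = 2.98 s.

2.98 s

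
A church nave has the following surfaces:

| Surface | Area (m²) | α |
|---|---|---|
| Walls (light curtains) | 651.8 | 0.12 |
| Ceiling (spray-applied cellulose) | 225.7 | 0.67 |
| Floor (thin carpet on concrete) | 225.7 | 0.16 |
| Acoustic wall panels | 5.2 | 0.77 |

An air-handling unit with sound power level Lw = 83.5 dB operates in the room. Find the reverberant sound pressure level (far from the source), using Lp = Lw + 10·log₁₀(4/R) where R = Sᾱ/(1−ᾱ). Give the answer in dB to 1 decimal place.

64.0 dB

Σ(Sᵢαᵢ) = 651.8·0.12 + 225.7·0.67 + 225.7·0.16 + 5.2·0.77 = 269.551; total area S = 1108.4 m².
ᾱ = 0.2432, so room constant R = A/(1−ᾱ) = 356.172 m².
Lp = Lw + 10 log₁₀(4/R) = 83.5 -19.50 = 64.0 dB.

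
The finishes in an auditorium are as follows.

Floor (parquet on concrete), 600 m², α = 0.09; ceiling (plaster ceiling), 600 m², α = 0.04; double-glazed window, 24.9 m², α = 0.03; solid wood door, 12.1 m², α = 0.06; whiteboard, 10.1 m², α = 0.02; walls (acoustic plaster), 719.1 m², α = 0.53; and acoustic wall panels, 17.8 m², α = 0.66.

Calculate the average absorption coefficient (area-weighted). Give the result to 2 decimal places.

0.24

S = Σ Sᵢ = 600 + 600 + 24.9 + 12.1 + 10.1 + 719.1 + 17.8 = 1984.0 m².
Σ(Sᵢαᵢ) = 600*0.09 + 600*0.04 + 24.9*0.03 + 12.1*0.06 + 10.1*0.02 + 719.1*0.53 + 17.8*0.66 = 472.546.
ᾱ = A/S = 0.24.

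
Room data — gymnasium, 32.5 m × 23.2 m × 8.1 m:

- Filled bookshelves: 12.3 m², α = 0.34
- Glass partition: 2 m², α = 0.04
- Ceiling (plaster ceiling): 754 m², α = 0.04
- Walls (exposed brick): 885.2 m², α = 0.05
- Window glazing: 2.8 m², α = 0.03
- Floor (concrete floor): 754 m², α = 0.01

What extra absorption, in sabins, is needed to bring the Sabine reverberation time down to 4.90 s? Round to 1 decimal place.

A₁ = Σ Sᵢαᵢ = 12.3*0.34 + 2*0.04 + 754*0.04 + 885.2*0.05 + 2.8*0.03 + 754*0.01 = 86.306 sabins.
For T = 4.90 s, need A₂ = 0.161·V/T = 0.161·6107.4/4.90 = 200.672 sabins.
Additional absorption ΔA = 200.672 − 86.306 = 114.4 sabins.

114.4 sabins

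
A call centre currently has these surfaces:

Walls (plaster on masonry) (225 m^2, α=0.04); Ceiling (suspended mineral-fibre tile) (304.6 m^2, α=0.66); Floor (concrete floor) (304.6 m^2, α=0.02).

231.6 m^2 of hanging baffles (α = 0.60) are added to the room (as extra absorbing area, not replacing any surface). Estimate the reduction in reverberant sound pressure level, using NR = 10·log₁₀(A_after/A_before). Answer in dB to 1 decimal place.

2.2 dB

Equivalent absorption area: A_before = 225*0.04 + 304.6*0.66 + 304.6*0.02 = 216.128 m^2.
Treatment contributes 231.6·0.60 = 138.960 sabins.
A_after = 216.128 + 138.960 = 355.088 sabins.
NR = 10·log₁₀(355.088/216.128) = 2.2 dB.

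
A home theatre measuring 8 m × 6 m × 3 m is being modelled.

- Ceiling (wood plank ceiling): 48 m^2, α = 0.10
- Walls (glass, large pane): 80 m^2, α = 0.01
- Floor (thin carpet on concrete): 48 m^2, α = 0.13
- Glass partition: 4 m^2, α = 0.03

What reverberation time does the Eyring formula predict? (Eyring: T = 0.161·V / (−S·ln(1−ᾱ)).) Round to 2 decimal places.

1.87 sec

S = Σ Sᵢ = 180.0 m^2.
Σ(Sᵢαᵢ) = 48×0.10 + 80×0.01 + 48×0.13 + 4×0.03 = 11.960.
Mean coefficient ᾱ = A/S = 0.0664.
−S·ln(1−ᾱ) = −180.0 × ln(1 − 0.0664) = 12.367.
V = 8 × 6 × 3 = 144 m³.
RT60 = 0.161 × 144 / 12.367 = 1.87 s.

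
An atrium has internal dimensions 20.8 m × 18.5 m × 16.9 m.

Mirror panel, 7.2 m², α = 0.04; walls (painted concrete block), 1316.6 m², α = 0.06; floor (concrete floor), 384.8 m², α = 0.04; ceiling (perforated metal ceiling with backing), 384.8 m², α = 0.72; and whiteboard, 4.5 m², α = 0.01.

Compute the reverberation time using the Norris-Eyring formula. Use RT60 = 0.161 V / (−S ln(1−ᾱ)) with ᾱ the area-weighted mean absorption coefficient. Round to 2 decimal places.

S = Σ Sᵢ = 2097.9 m².
Absorption A = 7.2·0.04 + 1316.6·0.06 + 384.8·0.04 + 384.8·0.72 + 4.5·0.01 = 371.777 sabins.
Mean coefficient ᾱ = A/S = 0.1772.
Eyring denominator: −S ln(1−ᾱ) = 409.179.
V = 20.8 × 18.5 × 16.9 = 6503.12 m³.
T = 0.161·V/[−S·ln(1−ᾱ)] = 0.161·6503.12/409.179 = 2.56 s.

2.56 seconds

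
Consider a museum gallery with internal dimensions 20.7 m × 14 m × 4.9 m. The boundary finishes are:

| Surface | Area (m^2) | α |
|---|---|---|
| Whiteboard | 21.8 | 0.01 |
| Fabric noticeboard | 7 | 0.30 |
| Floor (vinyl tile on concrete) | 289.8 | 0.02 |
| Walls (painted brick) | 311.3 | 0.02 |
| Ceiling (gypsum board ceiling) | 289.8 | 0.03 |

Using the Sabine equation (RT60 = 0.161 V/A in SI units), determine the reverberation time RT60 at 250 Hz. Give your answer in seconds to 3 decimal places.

Equivalent absorption area: A = 21.8·0.01 + 7·0.30 + 289.8·0.02 + 311.3·0.02 + 289.8·0.03 = 23.034 m^2.
Volume V = 20.7 × 14 × 4.9 = 1420.02 m³.
Sabine: RT60 = 0.161 × 1420.02 / 23.034 = 9.925 s.

9.925 sec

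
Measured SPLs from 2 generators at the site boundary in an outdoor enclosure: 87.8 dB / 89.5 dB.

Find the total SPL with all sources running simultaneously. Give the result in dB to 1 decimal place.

Sum in the linear (power) domain: Σ 10^(Lᵢ/10) = 10^(87.8/10) + 10^(89.5/10) = 1.494e+09.
Back to dB: 10·log₁₀ Σ = 91.7 dB.

91.7 dB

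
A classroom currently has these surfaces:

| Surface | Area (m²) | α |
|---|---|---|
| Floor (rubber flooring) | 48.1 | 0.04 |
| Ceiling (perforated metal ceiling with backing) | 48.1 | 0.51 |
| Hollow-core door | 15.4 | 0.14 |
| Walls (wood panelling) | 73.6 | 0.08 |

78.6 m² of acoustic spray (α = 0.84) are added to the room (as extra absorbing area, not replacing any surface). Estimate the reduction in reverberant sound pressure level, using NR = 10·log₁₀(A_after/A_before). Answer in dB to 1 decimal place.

4.6 dB

Equivalent absorption area: A_before = 48.1·0.04 + 48.1·0.51 + 15.4·0.14 + 73.6·0.08 = 34.499 m².
Added absorption = 78.6 × 0.84 = 66.024 sabins.
New total A_after = 100.523 sabins.
Reduction = 10 log₁₀(A_after/A_before) = 10 log₁₀(2.9138) = 4.6 dB.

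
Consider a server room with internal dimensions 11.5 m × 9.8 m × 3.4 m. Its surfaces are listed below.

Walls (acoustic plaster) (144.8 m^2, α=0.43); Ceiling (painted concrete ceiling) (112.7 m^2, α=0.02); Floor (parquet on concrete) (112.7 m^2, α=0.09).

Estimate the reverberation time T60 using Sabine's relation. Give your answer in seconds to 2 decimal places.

0.83 sec

Summing Sᵢαᵢ: 62.264 + 2.254 + 10.143 → A = 74.661 sabins.
Volume V = 11.5 × 9.8 × 3.4 = 383.18 m³.
RT60 = 0.161 · V / A = 0.161 × 383.18 / 74.661 = 0.83 s.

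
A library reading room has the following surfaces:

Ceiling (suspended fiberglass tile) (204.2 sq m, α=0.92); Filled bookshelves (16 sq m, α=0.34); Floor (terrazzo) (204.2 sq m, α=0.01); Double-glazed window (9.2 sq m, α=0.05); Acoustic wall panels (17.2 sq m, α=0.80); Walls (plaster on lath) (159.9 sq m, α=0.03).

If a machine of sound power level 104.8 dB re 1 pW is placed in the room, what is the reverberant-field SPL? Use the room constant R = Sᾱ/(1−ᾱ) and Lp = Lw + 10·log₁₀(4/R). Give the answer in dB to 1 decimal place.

Σ(Sᵢαᵢ) = 204.2·0.92 + 16·0.34 + 204.2·0.01 + 9.2·0.05 + 17.2·0.80 + 159.9·0.03 = 214.363; total area S = 610.7 sq m.
ᾱ = 0.3510, so room constant R = A/(1−ᾱ) = 330.297 sq m.
Lp = Lw + 10 log₁₀(4/R) = 104.8 -19.17 = 85.6 dB.

85.6 dB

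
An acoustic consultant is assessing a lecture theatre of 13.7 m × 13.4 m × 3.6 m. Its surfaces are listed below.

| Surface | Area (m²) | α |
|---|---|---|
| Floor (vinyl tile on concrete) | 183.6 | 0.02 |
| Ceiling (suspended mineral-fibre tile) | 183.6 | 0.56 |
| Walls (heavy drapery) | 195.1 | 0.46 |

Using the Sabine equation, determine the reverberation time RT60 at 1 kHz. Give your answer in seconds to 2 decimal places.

A = Σ Sᵢαᵢ = 183.6·0.02 + 183.6·0.56 + 195.1·0.46 = 196.234 sabins.
Room volume: 660.888 m³.
T = 0.161 V/A = 0.161·660.888/196.234 = 0.54 s.

0.54 s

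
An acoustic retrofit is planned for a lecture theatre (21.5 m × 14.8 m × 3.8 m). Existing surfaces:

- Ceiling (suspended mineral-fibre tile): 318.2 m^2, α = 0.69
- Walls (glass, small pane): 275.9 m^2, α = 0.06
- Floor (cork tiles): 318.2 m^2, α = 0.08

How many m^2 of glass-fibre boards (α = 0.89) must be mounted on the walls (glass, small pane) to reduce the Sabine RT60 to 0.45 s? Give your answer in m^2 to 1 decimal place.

Summing Sᵢαᵢ: 219.558 + 16.554 + 25.456 → A₁ = 261.568 sabins.
Required A₂ = 0.161·1209.16/0.45 = 432.611 sabins.
ΔA needed = 432.611 − 261.568 = 171.043 sabins.
Net gain per m^2: Δα = 0.89 − 0.06 = 0.83.
Area = ΔA/Δα = 171.043/0.83 = 206.1 m^2.

206.1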